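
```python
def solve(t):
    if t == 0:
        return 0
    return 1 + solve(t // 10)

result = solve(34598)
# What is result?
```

Count of digits of 34598: 5

Answer: 5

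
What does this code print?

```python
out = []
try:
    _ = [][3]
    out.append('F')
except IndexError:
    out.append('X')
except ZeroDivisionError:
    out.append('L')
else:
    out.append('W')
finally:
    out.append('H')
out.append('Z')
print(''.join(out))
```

Execution trace: 'X' (except IndexError) → 'H' (finally) → 'Z' (after the try/except). Output: XHZ

Answer: XHZ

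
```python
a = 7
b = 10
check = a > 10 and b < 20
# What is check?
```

Trace:
`a = 7` → a = 7
`b = 10` → b = 10
`check = a > 10 and b < 20` → check = False
So check = False

Answer: False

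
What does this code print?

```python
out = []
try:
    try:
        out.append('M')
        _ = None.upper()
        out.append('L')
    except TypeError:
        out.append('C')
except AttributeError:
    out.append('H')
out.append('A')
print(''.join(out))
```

Execution trace: 'M' (try body) → 'H' (outer except AttributeError) → 'A' (after the try/except). Output: MHA

Answer: MHA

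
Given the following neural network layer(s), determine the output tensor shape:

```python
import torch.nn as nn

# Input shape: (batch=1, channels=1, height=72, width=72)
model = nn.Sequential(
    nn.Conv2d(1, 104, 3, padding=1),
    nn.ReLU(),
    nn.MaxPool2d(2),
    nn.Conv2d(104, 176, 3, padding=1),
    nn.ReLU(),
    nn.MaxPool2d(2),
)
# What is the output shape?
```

Input: (1, 1, 72, 72) -> after first Conv2d: (1, 104, 72, 72) -> after first MaxPool2d: (1, 104, 36, 36) -> after second Conv2d: (1, 176, 36, 36) -> Output: (1, 176, 18, 18)

Answer: (1, 176, 18, 18)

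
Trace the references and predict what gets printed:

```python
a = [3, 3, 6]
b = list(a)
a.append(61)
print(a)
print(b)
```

Key concept: list() constructor creates copy.
Step by step:
`a = [3, 3, 6]` → a = [3, 3, 6]
`b = list(a)` → b = [3, 3, 6]
`a.append(61)` → a = [3, 3, 6, 61]
`print(a)` → prints [3, 3, 6, 61]
`print(b)` → prints [3, 3, 6]

Answer:
[3, 3, 6, 61]
[3, 3, 6]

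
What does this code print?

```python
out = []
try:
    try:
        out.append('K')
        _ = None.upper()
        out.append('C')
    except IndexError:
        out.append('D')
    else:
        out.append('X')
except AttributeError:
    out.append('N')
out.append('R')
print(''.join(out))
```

Execution trace: 'K' (try body) → 'N' (outer except AttributeError) → 'R' (after the try/except). Output: KNR

Answer: KNR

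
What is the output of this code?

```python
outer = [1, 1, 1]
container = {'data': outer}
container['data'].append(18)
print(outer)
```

Key concept: dict holds reference to list.
Step by step:
`outer = [1, 1, 1]` → outer = [1, 1, 1]
`container = {'data': outer}` → container = {'data': [1, 1, 1]}
`container['data'].append(18)` → outer = [1, 1, 1, 18]; container = {'data': [1, 1, 1, 18]}
`print(outer)` → prints [1, 1, 1, 18]

Answer: [1, 1, 1, 18]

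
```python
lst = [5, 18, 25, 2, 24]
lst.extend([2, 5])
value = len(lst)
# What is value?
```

Trace:
`lst = [5, 18, 25, 2, 24]` → lst = [5, 18, 25, 2, 24]
`lst.extend([2, 5])` → lst = [5, 18, 25, 2, 24, 2, 5]
`value = len(lst)` → value = 7
So value = 7

Answer: 7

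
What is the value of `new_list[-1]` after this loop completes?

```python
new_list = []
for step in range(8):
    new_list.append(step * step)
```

Last element of squares 0 to 7
`new_list` takes the values: [] → [0] → [0, 1] → [0, 1, 4] → [0, 1, 4, 9] → [0, 1, 4, 9, 16] → [0, 1, 4, 9, 16, 25] → [0, 1, 4, 9, 16, 25, 36] → [0, 1, 4, 9, 16, 25, 36, 49]
So `new_list[-1]` = 49

Answer: 49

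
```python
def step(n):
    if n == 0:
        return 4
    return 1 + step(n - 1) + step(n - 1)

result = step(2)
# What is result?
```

step(n) = 1 + 2·step(n-1), step(0)=4. Closed form: (4+1)·2^2 - 1 = 19.

Answer: 19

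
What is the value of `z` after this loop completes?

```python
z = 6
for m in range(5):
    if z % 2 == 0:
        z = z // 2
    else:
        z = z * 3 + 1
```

Collatz-style transformation from 6
`z` takes the values: 6 → 3 → 10 → 5 → 16 → 8

Answer: 8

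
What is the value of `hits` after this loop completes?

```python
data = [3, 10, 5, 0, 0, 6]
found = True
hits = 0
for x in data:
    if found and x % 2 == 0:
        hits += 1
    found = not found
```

Count even values at even positions
`hits` takes the values: 0 → 1

Answer: 1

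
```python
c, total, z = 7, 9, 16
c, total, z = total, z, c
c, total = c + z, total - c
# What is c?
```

Trace:
`c, total, z = 7, 9, 16` → c = 7; total = 9; z = 16
`c, total, z = total, z, c` → c = 9; total = 16; z = 7
`c, total = c + z, total - c` → c = 16; total = 7
So c = 16

Answer: 16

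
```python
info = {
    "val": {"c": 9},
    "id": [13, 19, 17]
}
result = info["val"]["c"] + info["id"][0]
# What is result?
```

Trace:
`info = { ...` → info = {'val': {'c': 9}, 'id': [13, 19, 17]}
`result = info["val"]["c"] + info["id"][0]` → result = 22
So result = 22

Answer: 22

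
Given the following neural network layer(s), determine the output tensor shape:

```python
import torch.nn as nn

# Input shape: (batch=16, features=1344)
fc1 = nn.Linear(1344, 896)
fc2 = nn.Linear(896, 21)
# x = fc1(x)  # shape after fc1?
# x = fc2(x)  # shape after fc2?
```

Input: (16, 1344) -> after fc1: (16, 896) -> Output: (16, 21)

Answer: (16, 21)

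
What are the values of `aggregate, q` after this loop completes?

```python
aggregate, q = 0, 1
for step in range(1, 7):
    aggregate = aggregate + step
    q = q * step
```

Sum and factorial of 1 to 6
`aggregate, q` takes the values: (0, 1) → (1, 1) → (3, 1) → (3, 2) → (6, 2) → (6, 6) → (10, 6) → (10, 24) → (15, 24) → (15, 120) → (21, 120) → (21, 720)

Answer: 21, 720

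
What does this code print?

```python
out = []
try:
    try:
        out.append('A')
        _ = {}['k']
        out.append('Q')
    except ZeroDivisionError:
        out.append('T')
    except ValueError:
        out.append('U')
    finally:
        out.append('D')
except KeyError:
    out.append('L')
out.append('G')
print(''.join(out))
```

Execution trace: 'A' (try body) → 'D' (finally) → 'L' (outer except KeyError) → 'G' (after the try/except). Output: ADLG

Answer: ADLG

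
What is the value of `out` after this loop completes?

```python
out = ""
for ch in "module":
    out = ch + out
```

Reverse 'module'
`out` takes the values: "" → "m" → "om" → "dom" → "udom" → "ludom" → "eludom"

Answer: "eludom"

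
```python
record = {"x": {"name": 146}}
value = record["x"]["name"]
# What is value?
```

Trace:
`record = {"x": {"name": 146}}` → record = {'x': {'name': 146}}
`value = record["x"]["name"]` → value = 146
So value = 146

Answer: 146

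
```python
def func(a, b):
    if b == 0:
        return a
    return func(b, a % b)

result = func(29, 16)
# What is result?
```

func(29, 16) -> func(16, 13) -> func(13, 3) -> func(3, 1) -> func(1, 0) -> 1

Answer: 1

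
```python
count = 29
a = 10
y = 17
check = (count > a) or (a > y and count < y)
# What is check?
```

Trace:
`count = 29` → count = 29
`a = 10` → a = 10
`y = 17` → y = 17
`check = (count > a) or (a > y and count < y)` → check = True
So check = True

Answer: True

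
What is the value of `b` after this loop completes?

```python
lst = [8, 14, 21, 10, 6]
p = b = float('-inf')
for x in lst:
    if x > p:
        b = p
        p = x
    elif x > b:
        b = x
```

Second largest (with repeats) in [8, 14, 21, 10, 6]
`b` takes the values: -inf → 8 → 14

Answer: 14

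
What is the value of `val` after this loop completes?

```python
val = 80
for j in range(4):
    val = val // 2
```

Halve 4 times: 80 // 2^4 = 5
`val` takes the values: 80 → 40 → 20 → 10 → 5

Answer: 5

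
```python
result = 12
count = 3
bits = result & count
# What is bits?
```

Trace:
`result = 12` → result = 12
`count = 3` → count = 3
`bits = result & count` → bits = 0
So bits = 0

Answer: 0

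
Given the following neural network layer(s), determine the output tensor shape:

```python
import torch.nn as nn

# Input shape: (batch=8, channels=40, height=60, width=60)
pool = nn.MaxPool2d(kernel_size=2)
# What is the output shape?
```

Input: (8, 40, 60, 60) -> Output: (8, 40, 30, 30)

Answer: (8, 40, 30, 30)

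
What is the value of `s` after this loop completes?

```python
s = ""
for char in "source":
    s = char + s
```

Reverse 'source'
`s` takes the values: "" → "s" → "os" → "uos" → "ruos" → "cruos" → "ecruos"

Answer: "ecruos"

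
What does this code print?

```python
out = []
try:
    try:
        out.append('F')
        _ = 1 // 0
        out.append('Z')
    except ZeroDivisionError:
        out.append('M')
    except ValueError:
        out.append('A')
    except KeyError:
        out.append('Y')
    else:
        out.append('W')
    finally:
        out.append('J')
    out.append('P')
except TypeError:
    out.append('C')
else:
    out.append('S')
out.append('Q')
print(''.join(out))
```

Execution trace: 'F' (inner try body) → 'M' (inner except ZeroDivisionError) → 'J' (inner finally) → 'P' (try body, no exception) → 'S' (else) → 'Q' (after the try/except). Output: FMJPSQ

Answer: FMJPSQ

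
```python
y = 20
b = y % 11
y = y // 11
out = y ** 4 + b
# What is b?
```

Trace:
`y = 20` → y = 20
`b = y % 11` → b = 9
`y = y // 11` → y = 1
`out = y ** 4 + b` → out = 10
So b = 9

Answer: 9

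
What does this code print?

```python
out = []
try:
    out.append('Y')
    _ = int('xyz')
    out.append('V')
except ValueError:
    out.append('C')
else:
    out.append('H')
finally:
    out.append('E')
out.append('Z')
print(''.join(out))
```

Execution trace: 'Y' (try body) → 'C' (except ValueError) → 'E' (finally) → 'Z' (after the try/except). Output: YCEZ

Answer: YCEZ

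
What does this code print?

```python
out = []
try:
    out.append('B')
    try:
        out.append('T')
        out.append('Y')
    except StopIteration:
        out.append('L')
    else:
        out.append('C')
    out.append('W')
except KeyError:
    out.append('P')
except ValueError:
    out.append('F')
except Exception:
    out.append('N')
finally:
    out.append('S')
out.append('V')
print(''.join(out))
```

Execution trace: 'B' (try body) → 'T' (inner try body) → 'Y' (inner try body, no exception) → 'C' (inner else) → 'W' (try body, no exception) → 'S' (finally) → 'V' (after the try/except). Output: BTYCWSV

Answer: BTYCWSV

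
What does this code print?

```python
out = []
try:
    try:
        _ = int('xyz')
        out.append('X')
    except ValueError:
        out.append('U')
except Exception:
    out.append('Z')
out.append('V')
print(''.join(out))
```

Execution trace: 'U' (inner except ValueError) → 'V' (after the try/except). Output: UV

Answer: UV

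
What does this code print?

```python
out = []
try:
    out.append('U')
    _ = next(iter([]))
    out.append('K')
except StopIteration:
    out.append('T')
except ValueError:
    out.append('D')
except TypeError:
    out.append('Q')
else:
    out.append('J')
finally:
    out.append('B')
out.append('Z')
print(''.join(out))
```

Execution trace: 'U' (try body) → 'T' (except StopIteration) → 'B' (finally) → 'Z' (after the try/except). Output: UTBZ

Answer: UTBZ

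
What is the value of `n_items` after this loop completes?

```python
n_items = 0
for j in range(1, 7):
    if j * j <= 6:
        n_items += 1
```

Count numbers where j² ≤ 6
`n_items` takes the values: 0 → 1 → 2

Answer: 2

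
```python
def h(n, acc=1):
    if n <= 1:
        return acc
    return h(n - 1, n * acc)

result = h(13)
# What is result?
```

Accumulator trace (n, acc): (13, 1) -> (12, 13) -> (11, 156) -> (10, 1716) -> (9, 17160) -> (8, 154440) -> (7, 1235520) -> (6, 8648640) -> (5, 51891840) -> (4, 259459200) -> (3, 1037836800) -> (2, 3113510400) -> (1, 6227020800) -> return 6227020800

Answer: 6227020800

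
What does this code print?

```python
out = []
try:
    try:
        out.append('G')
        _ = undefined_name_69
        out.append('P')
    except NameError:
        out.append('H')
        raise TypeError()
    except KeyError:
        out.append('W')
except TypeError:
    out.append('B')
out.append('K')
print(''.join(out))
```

Execution trace: 'G' (inner try body) → 'H' (inner except NameError) → 'B' (outer except TypeError) → 'K' (after the try/except). Output: GHBK

Answer: GHBK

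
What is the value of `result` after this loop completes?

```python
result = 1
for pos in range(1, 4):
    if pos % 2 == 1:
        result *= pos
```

Product of odd numbers 1 to 3
`result` takes the values: 1 → 3

Answer: 3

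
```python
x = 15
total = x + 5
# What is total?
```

Trace:
`x = 15` → x = 15
`total = x + 5` → total = 20
So total = 20

Answer: 20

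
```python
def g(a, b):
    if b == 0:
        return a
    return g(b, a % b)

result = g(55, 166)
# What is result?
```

g(55, 166) -> g(166, 55) -> g(55, 1) -> g(1, 0) -> 1

Answer: 1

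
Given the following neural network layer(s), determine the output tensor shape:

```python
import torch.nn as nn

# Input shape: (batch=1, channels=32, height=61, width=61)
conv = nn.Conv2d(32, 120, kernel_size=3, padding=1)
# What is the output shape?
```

Input: (1, 32, 61, 61) -> Output: (1, 120, 61, 61)

Answer: (1, 120, 61, 61)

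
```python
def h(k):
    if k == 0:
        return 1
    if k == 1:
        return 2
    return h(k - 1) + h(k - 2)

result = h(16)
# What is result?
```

Build up from base cases: h(0)=1, h(1)=2, h(2)=3, h(3)=5, h(4)=8, h(5)=13, h(6)=21, ..., h(16)=2584

Answer: 2584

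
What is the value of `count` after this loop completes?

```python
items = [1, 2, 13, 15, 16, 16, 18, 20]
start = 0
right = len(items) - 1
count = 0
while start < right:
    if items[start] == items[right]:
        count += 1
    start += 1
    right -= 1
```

Count matching pairs from ends
`count` takes the values: 0

Answer: 0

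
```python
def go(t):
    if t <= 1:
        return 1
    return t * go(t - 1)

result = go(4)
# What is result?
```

go(4) = 4 * 3 * 2 * 1 = 24

Answer: 24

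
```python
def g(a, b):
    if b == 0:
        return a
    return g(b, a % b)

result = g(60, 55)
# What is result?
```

g(60, 55) -> g(55, 5) -> g(5, 0) -> 5

Answer: 5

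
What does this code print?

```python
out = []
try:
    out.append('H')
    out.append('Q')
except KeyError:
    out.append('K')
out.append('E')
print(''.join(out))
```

Execution trace: 'H' (try body) → 'Q' (try body, no exception) → 'E' (after the try/except). Output: HQE

Answer: HQE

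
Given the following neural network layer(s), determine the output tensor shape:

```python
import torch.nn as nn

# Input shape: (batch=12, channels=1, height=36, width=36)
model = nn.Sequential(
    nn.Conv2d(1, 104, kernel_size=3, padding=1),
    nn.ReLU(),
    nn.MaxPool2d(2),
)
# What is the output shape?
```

Input: (12, 1, 36, 36) -> after Conv2d: (12, 104, 36, 36) -> after ReLU: (12, 104, 36, 36) -> Output: (12, 104, 18, 18)

Answer: (12, 104, 18, 18)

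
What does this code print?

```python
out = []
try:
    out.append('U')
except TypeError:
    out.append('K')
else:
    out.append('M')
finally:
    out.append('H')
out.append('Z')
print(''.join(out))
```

Execution trace: 'U' (try body, no exception) → 'M' (else) → 'H' (finally) → 'Z' (after the try/except). Output: UMHZ

Answer: UMHZ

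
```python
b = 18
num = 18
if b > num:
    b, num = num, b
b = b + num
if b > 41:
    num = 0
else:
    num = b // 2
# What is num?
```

Trace:
`b = 18` → b = 18
`num = 18` → num = 18
`if b > num: ...` → b > num is False → no variable changes
`b = b + num` → b = 36
`if b > 41: ...` → b > 41 is False, take else branch → no variable changes
So num = 18

Answer: 18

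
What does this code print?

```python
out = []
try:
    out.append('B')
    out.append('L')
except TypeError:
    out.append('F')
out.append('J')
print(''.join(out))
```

Execution trace: 'B' (try body) → 'L' (try body, no exception) → 'J' (after the try/except). Output: BLJ

Answer: BLJ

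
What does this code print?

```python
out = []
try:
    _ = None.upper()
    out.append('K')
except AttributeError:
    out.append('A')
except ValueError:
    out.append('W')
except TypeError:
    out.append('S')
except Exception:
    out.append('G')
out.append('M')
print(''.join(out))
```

Execution trace: 'A' (except AttributeError) → 'M' (after the try/except). Output: AM

Answer: AM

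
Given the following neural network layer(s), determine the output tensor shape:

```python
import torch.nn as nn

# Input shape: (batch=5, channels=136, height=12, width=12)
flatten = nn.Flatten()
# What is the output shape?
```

Input: (5, 136, 12, 12) -> Output: (5, 19584)

Answer: (5, 19584)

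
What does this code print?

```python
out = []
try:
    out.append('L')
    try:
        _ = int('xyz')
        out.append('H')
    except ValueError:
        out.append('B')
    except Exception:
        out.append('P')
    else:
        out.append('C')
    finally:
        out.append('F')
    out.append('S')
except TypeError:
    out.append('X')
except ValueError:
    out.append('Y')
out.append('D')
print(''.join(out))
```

Execution trace: 'L' (try body) → 'B' (inner except ValueError) → 'F' (inner finally) → 'S' (try body, no exception) → 'D' (after the try/except). Output: LBFSD

Answer: LBFSD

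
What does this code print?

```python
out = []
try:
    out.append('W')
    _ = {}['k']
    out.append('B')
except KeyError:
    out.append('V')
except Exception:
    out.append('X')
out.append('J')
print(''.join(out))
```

Execution trace: 'W' (try body) → 'V' (except KeyError) → 'J' (after the try/except). Output: WVJ

Answer: WVJ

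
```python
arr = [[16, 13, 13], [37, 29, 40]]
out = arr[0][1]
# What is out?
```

Trace:
`arr = [[16, 13, 13], [37, 29, 40]]` → arr = [[16, 13, 13], [37, 29, 40]]
`out = arr[0][1]` → out = 13
So out = 13

Answer: 13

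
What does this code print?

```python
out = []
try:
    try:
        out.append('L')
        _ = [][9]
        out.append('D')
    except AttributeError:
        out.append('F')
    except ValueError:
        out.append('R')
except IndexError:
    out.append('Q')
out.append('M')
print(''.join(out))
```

Execution trace: 'L' (try body) → 'Q' (outer except IndexError) → 'M' (after the try/except). Output: LQM

Answer: LQM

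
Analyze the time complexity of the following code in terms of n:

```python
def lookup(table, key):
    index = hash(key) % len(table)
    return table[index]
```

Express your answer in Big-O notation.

This is Hash table lookup (average case). Time complexity: O(1).

Answer: O(1)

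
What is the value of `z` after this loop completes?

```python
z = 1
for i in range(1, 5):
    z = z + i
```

Start at 1, add 1 through 4
`z` takes the values: 1 → 2 → 4 → 7 → 11

Answer: 11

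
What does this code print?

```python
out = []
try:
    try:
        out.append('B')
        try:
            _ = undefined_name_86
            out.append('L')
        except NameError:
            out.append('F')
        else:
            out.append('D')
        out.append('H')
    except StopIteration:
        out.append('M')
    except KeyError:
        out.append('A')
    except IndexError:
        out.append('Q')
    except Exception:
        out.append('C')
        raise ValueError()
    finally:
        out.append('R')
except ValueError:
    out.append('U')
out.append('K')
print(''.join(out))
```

Execution trace: 'B' (try body) → 'F' (inner except NameError) → 'H' (try body, no exception) → 'R' (finally) → 'K' (after the try/except). Output: BFHRK

Answer: BFHRK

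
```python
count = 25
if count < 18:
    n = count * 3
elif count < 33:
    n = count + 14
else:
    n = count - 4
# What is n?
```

Trace:
`count = 25` → count = 25
`if count < 18: ...` → count < 18 is False, count < 33 is True → n = 39
So n = 39

Answer: 39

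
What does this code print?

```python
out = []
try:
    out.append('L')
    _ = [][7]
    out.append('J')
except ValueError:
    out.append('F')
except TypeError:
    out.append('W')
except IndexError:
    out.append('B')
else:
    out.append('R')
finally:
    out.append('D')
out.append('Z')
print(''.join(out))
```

Execution trace: 'L' (try body) → 'B' (except IndexError) → 'D' (finally) → 'Z' (after the try/except). Output: LBDZ

Answer: LBDZ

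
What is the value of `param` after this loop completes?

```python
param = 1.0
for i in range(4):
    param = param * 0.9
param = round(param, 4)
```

Exponential decay: 1.0 * 0.9^4
`param` takes the values: 1.0 → 0.9 → 0.81 → 0.729 → 0.6561

Answer: 0.6561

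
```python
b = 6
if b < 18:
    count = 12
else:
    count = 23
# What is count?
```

Trace:
`b = 6` → b = 6
`if b < 18: ...` → b < 18 is True → count = 12
So count = 12

Answer: 12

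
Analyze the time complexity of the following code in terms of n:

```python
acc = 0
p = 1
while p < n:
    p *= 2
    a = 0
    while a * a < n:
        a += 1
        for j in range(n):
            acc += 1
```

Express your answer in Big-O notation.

Each loop level contributes: log n × √n × n. Multiplying the contributions gives O(n√n log n).

Answer: O(n√n log n)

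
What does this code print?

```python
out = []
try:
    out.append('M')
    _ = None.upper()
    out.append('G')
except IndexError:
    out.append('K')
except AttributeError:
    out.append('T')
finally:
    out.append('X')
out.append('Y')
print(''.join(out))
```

Execution trace: 'M' (try body) → 'T' (except AttributeError) → 'X' (finally) → 'Y' (after the try/except). Output: MTXY

Answer: MTXY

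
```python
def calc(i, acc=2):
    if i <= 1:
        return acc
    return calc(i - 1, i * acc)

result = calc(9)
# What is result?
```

Accumulator trace (n, acc): (9, 2) -> (8, 18) -> (7, 144) -> (6, 1008) -> (5, 6048) -> (4, 30240) -> (3, 120960) -> (2, 362880) -> (1, 725760) -> return 725760

Answer: 725760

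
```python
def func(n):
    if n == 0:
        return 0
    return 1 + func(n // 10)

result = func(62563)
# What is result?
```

Count of digits of 62563: 5

Answer: 5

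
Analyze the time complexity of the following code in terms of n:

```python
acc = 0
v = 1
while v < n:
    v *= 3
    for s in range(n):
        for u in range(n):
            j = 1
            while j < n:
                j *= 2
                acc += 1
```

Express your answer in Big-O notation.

Each loop level contributes: log n × n × n × log n. Multiplying the contributions gives O(n^2 log² n).

Answer: O(n^2 log² n)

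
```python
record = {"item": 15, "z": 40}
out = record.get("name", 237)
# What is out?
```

Trace:
`record = {"item": 15, "z": 40}` → record = {'item': 15, 'z': 40}
`out = record.get("name", 237)` → out = 237
So out = 237

Answer: 237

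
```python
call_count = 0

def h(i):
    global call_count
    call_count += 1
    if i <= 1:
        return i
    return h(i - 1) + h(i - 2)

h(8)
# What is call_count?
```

Calls(i) = 1 + Calls(i-1) + Calls(i-2); Calls(0)=Calls(1)=1. For i=8 this gives 67.

Answer: 67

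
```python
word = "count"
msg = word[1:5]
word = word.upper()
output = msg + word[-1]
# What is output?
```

Trace:
`word = "count"` → word = 'count'
`msg = word[1:5]` → msg = 'ount'
`word = word.upper()` → word = 'COUNT'
`output = msg + word[-1]` → output = 'ountT'
So output = 'ountT'

Answer: 'ountT'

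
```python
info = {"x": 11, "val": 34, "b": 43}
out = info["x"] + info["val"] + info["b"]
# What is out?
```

Trace:
`info = {"x": 11, "val": 34, "b": 43}` → info = {'x': 11, 'val': 34, 'b': 43}
`out = info["x"] + info["val"] + info["b"]` → out = 88
So out = 88

Answer: 88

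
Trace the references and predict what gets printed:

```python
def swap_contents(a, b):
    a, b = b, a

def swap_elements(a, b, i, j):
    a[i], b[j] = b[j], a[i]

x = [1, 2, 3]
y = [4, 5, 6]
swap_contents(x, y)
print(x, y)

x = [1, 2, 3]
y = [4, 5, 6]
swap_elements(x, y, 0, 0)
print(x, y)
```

Key concept: parameter rebinding vs mutation.
Step by step:
`x = [1, 2, 3]` → x = [1, 2, 3]
`y = [4, 5, 6]` → y = [4, 5, 6]
`swap_contents(x, y)` → no visible change to tracked variables
`print(x, y)` → prints [1, 2, 3] [4, 5, 6]
`x = [1, 2, 3]` → x = [1, 2, 3]
`y = [4, 5, 6]` → y = [4, 5, 6]
`swap_elements(x, y, 0, 0)` → x = [4, 2, 3]; y = [1, 5, 6]
`print(x, y)` → prints [4, 2, 3] [1, 5, 6]

Answer:
[1, 2, 3] [4, 5, 6]
[4, 2, 3] [1, 5, 6]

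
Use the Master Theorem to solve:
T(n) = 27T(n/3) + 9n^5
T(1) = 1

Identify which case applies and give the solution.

a=27, b=3, f(n)=9n^5. log_3(27) = 3. Since c=5 > 3 and the regularity condition holds (27(n/3)^5 = (27/3^5)n^5 with 27/3^5 < 1), Case 3 applies: T(n) = Θ(f(n)) = O(n^5).

Answer: O(n^5) - Case 3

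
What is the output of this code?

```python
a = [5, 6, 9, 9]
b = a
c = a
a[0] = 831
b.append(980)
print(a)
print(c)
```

Key concept: multiple aliases.
Step by step:
`a = [5, 6, 9, 9]` → a = [5, 6, 9, 9]
`b = a` → b = [5, 6, 9, 9] (same object as a)
`c = a` → c = [5, 6, 9, 9] (same object as a, b)
`a[0] = 831` → a = [831, 6, 9, 9] (same object as b, c); b = [831, 6, 9, 9] (same object as a, c); c = [831, 6, 9, 9] (same object as a, b)
`b.append(980)` → a = [831, 6, 9, 9, 980] (same object as b, c); b = [831, 6, 9, 9, 980] (same object as a, c); c = [831, 6, 9, 9, 980] (same object as a, b)
`print(a)` → prints [831, 6, 9, 9, 980]
`print(c)` → prints [831, 6, 9, 9, 980]

Answer:
[831, 6, 9, 9, 980]
[831, 6, 9, 9, 980]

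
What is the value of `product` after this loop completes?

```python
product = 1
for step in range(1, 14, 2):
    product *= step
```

Product of 1, 3, 5, ... up to 13
`product` takes the values: 1 → 3 → 15 → 105 → 945 → 10395 → 135135

Answer: 135135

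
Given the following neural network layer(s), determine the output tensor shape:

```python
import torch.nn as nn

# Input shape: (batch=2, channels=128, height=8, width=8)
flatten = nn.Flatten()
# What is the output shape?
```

Input: (2, 128, 8, 8) -> Output: (2, 8192)

Answer: (2, 8192)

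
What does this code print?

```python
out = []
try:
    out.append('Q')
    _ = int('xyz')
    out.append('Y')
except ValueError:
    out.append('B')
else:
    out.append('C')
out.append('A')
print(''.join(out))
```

Execution trace: 'Q' (try body) → 'B' (except ValueError) → 'A' (after the try/except). Output: QBA

Answer: QBA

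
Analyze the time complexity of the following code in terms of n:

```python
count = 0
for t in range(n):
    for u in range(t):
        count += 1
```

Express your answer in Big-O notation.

Each loop level contributes: n × n. Multiplying the contributions gives O(n^2).

Answer: O(n^2)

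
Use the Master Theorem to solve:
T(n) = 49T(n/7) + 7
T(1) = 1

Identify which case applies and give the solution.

a=49, b=7, f(n)=7. log_7(49) = 2. Since c=0 < 2, Case 1 applies: T(n) = Θ(n^log_b(a)) = O(n^2).

Answer: O(n^2) - Case 1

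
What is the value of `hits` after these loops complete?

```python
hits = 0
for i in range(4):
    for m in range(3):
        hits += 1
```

4 * 3 = 12
`hits` takes the values: 0 → 1 → 2 → 3 → 4 → 5 → 6 → 7 → 8 → 9 → 10 → 11 → 12

Answer: 12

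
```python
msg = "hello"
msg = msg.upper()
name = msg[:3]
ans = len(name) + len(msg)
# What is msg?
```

Trace:
`msg = "hello"` → msg = 'hello'
`msg = msg.upper()` → msg = 'HELLO'
`name = msg[:3]` → name = 'HEL'
`ans = len(name) + len(msg)` → ans = 8
So msg = 'HELLO'

Answer: 'HELLO'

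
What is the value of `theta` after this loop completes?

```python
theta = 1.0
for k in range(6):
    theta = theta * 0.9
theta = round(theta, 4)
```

Exponential decay: 1.0 * 0.9^6
`theta` takes the values: 1.0 → 0.9 → 0.81 → 0.729 → 0.6561 → 0.59049 → 0.531441 → 0.5314

Answer: 0.5314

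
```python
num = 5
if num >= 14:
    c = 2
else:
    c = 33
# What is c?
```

Trace:
`num = 5` → num = 5
`if num >= 14: ...` → num >= 14 is False, take else branch → c = 33
So c = 33

Answer: 33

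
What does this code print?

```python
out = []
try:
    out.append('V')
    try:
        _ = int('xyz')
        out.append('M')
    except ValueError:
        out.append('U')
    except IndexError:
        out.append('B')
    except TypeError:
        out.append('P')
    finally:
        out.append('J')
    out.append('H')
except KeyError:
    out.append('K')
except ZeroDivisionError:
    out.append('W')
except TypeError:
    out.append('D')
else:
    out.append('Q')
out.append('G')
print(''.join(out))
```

Execution trace: 'V' (try body) → 'U' (inner except ValueError) → 'J' (inner finally) → 'H' (try body, no exception) → 'Q' (else) → 'G' (after the try/except). Output: VUJHQG

Answer: VUJHQG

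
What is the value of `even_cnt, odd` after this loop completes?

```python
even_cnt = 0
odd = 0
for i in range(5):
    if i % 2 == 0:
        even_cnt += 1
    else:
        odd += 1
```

Count evens and odds in range(5)
`even_cnt, odd` takes the values: (0, 0) → (1, 0) → (1, 1) → (2, 1) → (2, 2) → (3, 2)

Answer: 3, 2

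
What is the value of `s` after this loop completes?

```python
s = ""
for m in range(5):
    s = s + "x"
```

Repeat 'x' 5 times
`s` takes the values: "" → "x" → "xx" → "xxx" → "xxxx" → "xxxxx"

Answer: "xxxxx"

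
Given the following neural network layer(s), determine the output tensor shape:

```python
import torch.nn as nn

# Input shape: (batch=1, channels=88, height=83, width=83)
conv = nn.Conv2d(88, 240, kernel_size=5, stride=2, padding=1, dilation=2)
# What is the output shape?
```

Input: (1, 88, 83, 83) -> Output: (1, 240, 39, 39)

Answer: (1, 240, 39, 39)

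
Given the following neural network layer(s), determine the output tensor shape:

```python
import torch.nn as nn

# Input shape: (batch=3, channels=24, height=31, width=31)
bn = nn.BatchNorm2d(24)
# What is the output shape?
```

Input: (3, 24, 31, 31) -> Output: (3, 24, 31, 31)

Answer: (3, 24, 31, 31)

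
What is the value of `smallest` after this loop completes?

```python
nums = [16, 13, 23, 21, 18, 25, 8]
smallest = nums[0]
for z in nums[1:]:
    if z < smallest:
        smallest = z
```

Minimum of [16, 13, 23, 21, 18, 25, 8]
`smallest` takes the values: 16 → 13 → 8

Answer: 8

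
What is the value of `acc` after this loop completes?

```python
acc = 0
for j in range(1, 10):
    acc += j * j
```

Sum of squares 1² to 9² = 285
`acc` takes the values: 0 → 1 → 5 → 14 → 30 → 55 → 91 → 140 → 204 → 285

Answer: 285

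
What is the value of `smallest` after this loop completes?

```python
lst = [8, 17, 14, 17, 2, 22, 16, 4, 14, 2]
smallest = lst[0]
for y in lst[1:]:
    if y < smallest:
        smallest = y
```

Minimum of [8, 17, 14, 17, 2, 22, 16, 4, 14, 2]
`smallest` takes the values: 8 → 2

Answer: 2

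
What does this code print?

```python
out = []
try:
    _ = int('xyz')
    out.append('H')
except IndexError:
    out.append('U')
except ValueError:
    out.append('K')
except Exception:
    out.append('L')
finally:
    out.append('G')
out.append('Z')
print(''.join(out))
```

Execution trace: 'K' (except ValueError) → 'G' (finally) → 'Z' (after the try/except). Output: KGZ

Answer: KGZ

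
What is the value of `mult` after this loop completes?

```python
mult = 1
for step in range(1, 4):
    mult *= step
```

3! = 6
`mult` takes the values: 1 → 2 → 6

Answer: 6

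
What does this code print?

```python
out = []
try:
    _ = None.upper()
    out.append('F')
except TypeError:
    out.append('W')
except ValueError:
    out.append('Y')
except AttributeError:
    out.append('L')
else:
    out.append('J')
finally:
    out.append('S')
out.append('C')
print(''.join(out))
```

Execution trace: 'L' (except AttributeError) → 'S' (finally) → 'C' (after the try/except). Output: LSC

Answer: LSC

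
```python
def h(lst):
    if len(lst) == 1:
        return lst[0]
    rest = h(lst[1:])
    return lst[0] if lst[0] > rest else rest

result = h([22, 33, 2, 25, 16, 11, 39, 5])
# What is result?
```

Recursive max over [22, 33, 2, 25, 16, 11, 39, 5] = 39

Answer: 39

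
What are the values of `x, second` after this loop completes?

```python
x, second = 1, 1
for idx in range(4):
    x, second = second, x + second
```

Fibonacci: after 4 iterations
`x, second` takes the values: (1, 1) → (1, 2) → (2, 3) → (3, 5) → (5, 8)

Answer: 5, 8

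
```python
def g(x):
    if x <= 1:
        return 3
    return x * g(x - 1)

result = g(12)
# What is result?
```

g(12) = 12 * 11 * 10 * 9 * 8 * 7 * 6 * 5 * 4 * 3 * 2 * 3 = 1437004800

Answer: 1437004800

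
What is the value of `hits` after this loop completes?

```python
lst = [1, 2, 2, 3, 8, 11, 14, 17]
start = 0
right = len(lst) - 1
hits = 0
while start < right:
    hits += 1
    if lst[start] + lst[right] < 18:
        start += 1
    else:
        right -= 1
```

Steps to find pair summing to 18
`hits` takes the values: 0 → 1 → 2 → 3 → 4 → 5 → 6 → 7

Answer: 7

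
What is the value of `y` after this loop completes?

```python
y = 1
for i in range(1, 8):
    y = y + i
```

Start at 1, add 1 through 7
`y` takes the values: 1 → 2 → 4 → 7 → 11 → 16 → 22 → 29

Answer: 29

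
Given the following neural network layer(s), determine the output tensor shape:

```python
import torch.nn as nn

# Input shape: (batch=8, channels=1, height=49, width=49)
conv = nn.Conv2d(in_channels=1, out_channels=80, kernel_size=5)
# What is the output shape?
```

Input: (8, 1, 49, 49) -> Output: (8, 80, 45, 45)

Answer: (8, 80, 45, 45)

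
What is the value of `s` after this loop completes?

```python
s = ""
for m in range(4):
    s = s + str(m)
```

Concatenate digits 0 to 3
`s` takes the values: "" → "0" → "01" → "012" → "0123"

Answer: "0123"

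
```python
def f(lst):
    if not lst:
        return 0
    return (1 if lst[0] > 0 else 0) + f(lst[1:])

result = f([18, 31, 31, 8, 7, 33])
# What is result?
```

Count of positive elements in [18, 31, 31, 8, 7, 33] = 6

Answer: 6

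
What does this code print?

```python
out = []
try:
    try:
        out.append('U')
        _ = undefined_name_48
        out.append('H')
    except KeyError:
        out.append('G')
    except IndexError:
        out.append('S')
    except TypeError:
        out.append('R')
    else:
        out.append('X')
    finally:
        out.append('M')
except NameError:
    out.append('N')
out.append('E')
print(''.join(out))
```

Execution trace: 'U' (try body) → 'M' (finally) → 'N' (outer except NameError) → 'E' (after the try/except). Output: UMNE

Answer: UMNE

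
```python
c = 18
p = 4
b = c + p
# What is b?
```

Trace:
`c = 18` → c = 18
`p = 4` → p = 4
`b = c + p` → b = 22
So b = 22

Answer: 22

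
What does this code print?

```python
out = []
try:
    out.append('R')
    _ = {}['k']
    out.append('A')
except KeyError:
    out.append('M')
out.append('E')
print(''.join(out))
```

Execution trace: 'R' (try body) → 'M' (except KeyError) → 'E' (after the try/except). Output: RME

Answer: RME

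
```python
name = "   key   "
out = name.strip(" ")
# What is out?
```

Trace:
`name = "   key   "` → name = '   key   '
`out = name.strip(" ")` → out = 'key'
So out = 'key'

Answer: 'key'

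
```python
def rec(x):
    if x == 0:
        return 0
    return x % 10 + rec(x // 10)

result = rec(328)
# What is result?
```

Sum of digits of 328: 8 + 2 + 3 = 13

Answer: 13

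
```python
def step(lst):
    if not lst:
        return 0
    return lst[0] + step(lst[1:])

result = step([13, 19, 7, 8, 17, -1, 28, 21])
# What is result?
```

13 + 19 + 7 + 8 + 17 + (-1) + 28 + 21 + 0 = 112

Answer: 112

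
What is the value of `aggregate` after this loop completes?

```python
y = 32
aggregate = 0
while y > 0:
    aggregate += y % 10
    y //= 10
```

Sum digits of 32
`aggregate` takes the values: 0 → 2 → 5

Answer: 5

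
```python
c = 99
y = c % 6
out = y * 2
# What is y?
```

Trace:
`c = 99` → c = 99
`y = c % 6` → y = 3
`out = y * 2` → out = 6
So y = 3

Answer: 3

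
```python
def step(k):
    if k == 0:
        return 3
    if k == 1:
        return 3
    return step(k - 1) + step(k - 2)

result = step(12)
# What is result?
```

Build up from base cases: step(0)=3, step(1)=3, step(2)=6, step(3)=9, step(4)=15, step(5)=24, step(6)=39, ..., step(12)=699

Answer: 699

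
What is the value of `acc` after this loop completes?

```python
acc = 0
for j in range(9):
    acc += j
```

Sum of 0 to 8 = 36
`acc` takes the values: 0 → 1 → 3 → 6 → 10 → 15 → 21 → 28 → 36

Answer: 36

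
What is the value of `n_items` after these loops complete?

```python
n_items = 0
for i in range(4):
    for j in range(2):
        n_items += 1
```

4 * 2 = 8
`n_items` takes the values: 0 → 1 → 2 → 3 → 4 → 5 → 6 → 7 → 8

Answer: 8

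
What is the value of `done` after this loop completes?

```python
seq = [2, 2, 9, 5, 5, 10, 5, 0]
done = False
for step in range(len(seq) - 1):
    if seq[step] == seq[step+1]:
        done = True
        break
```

Check consecutive duplicates in [2, 2, 9, 5, 5, 10, 5, 0]
`done` takes the values: False → True

Answer: True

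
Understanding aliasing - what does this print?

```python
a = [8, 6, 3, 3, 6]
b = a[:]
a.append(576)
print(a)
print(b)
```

Key concept: slice [:] creates copy.
Step by step:
`a = [8, 6, 3, 3, 6]` → a = [8, 6, 3, 3, 6]
`b = a[:]` → b = [8, 6, 3, 3, 6]
`a.append(576)` → a = [8, 6, 3, 3, 6, 576]
`print(a)` → prints [8, 6, 3, 3, 6, 576]
`print(b)` → prints [8, 6, 3, 3, 6]

Answer:
[8, 6, 3, 3, 6, 576]
[8, 6, 3, 3, 6]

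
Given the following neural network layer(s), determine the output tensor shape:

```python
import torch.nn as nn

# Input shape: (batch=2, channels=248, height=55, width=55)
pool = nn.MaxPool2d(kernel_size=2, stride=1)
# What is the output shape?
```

Input: (2, 248, 55, 55) -> Output: (2, 248, 54, 54)

Answer: (2, 248, 54, 54)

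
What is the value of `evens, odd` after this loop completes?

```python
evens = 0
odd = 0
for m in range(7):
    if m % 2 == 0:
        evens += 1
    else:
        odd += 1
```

Count evens and odds in range(7)
`evens, odd` takes the values: (0, 0) → (1, 0) → (1, 1) → (2, 1) → (2, 2) → (3, 2) → (3, 3) → (4, 3)

Answer: 4, 3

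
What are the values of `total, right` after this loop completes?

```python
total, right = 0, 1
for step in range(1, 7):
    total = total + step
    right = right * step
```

Sum and factorial of 1 to 6
`total, right` takes the values: (0, 1) → (1, 1) → (3, 1) → (3, 2) → (6, 2) → (6, 6) → (10, 6) → (10, 24) → (15, 24) → (15, 120) → (21, 120) → (21, 720)

Answer: 21, 720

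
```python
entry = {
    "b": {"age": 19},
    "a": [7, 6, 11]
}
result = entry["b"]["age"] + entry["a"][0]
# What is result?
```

Trace:
`entry = { ...` → entry = {'b': {'age': 19}, 'a': [7, 6, 11]}
`result = entry["b"]["age"] + entry["a"][0]` → result = 26
So result = 26

Answer: 26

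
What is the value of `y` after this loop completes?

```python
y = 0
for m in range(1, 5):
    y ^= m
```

XOR of 1 to 4
`y` takes the values: 0 → 1 → 3 → 0 → 4

Answer: 4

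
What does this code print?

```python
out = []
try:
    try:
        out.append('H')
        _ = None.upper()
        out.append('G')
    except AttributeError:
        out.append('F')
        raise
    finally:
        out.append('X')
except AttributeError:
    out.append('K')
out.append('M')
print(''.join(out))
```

Execution trace: 'H' (inner try body) → 'F' (inner except AttributeError) → 'X' (inner finally) → 'K' (outer except AttributeError) → 'M' (after the try/except). Output: HFXKM

Answer: HFXKM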